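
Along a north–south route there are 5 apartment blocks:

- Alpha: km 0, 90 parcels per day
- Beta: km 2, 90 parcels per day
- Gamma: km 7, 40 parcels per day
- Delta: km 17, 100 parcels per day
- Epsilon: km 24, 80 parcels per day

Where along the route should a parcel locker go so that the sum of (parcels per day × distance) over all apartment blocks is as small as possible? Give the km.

For a sum of weighted absolute distances on a line, the optimum is the weighted median (not the mean). Total weight W = 400; half-weight = 200.
Sort by position and accumulate weight:
  km 0 (Alpha, w=90) → cum 90
  km 2 (Beta, w=90) → cum 180
  km 7 (Gamma, w=40) → cum 220  ≥ 200 → median here
  km 17 (Delta, w=100) → cum 320
  km 24 (Epsilon, w=80) → cum 400
Optimal location: km 7.

x = 7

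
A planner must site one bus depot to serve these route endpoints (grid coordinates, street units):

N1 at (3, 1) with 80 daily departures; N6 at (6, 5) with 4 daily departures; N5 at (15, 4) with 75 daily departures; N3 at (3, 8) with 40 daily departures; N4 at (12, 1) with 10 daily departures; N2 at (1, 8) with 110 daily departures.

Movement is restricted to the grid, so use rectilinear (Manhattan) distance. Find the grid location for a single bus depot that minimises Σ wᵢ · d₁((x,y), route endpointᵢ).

Manhattan distance separates: Σwᵢ(|x−xᵢ|+|y−yᵢ|) = Σwᵢ|x−xᵢ| + Σwᵢ|y−yᵢ|, so x and y are optimised independently as 1-D weighted medians.
Total weight W = 319; half = 159.5.
x-coordinate, sorted with cumulative weight:
  x=1 (N2, w=110) cum 110
  x=3 (N1, w=80) cum 190  ← median
  x=3 (N3, w=40) cum 230
  x=6 (N6, w=4) cum 234
  x=12 (N4, w=10) cum 244
  x=15 (N5, w=75) cum 319
⇒ x* = 3
y-coordinate, sorted with cumulative weight:
  y=1 (N1, w=80) cum 80
  y=1 (N4, w=10) cum 90
  y=4 (N5, w=75) cum 165  ← median
  y=5 (N6, w=4) cum 169
  y=8 (N3, w=40) cum 209
  y=8 (N2, w=110) cum 319
⇒ y* = 4

(3, 4)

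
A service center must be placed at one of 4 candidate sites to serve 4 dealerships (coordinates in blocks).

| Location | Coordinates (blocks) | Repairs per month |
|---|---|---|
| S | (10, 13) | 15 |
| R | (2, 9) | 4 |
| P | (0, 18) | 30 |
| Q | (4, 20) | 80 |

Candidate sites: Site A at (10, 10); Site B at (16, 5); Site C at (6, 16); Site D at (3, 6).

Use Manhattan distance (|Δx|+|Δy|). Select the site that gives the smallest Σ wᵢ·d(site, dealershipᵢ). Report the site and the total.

Total weighted distance at each candidate:
  Site A (10, 10): total = 1901
  Site B (16, 5): total = 3312
  Site C (6, 16): total = 869
  Site D (3, 6): total = 1876
Minimum is at Site C with total 869 blocks.

Site C, total 869 blocks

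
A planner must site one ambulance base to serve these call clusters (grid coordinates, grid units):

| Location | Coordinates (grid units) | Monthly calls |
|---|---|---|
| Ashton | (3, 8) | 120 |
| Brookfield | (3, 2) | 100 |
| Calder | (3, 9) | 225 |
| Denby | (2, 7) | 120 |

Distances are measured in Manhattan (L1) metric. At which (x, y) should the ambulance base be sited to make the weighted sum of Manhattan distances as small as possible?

Manhattan distance separates: Σwᵢ(|x−xᵢ|+|y−yᵢ|) = Σwᵢ|x−xᵢ| + Σwᵢ|y−yᵢ|, so x and y are optimised independently as 1-D weighted medians.
Total weight W = 565; half = 282.5.
x-coordinate, sorted with cumulative weight:
  x=2 (Denby, w=120) cum 120
  x=3 (Ashton, w=120) cum 240
  x=3 (Brookfield, w=100) cum 340  ← median
  x=3 (Calder, w=225) cum 565
⇒ x* = 3
y-coordinate, sorted with cumulative weight:
  y=2 (Brookfield, w=100) cum 100
  y=7 (Denby, w=120) cum 220
  y=8 (Ashton, w=120) cum 340  ← median
  y=9 (Calder, w=225) cum 565
⇒ y* = 8

(3, 8)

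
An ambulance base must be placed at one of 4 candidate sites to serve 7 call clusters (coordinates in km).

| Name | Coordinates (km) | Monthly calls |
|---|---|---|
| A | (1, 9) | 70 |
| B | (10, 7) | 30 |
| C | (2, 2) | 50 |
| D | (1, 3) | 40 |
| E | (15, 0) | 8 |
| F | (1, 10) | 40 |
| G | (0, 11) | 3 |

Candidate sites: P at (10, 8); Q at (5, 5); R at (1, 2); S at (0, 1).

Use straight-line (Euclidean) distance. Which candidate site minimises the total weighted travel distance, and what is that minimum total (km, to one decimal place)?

Total weighted distance at each candidate:
  P (10, 8): total = 2051.3
  Q (5, 5): total = 1317.6
  R (1, 2): total = 1349.2
  S (0, 1): total = 1627.9
Minimum is at Q with total 1317.6 km.

Q, total 1317.6 km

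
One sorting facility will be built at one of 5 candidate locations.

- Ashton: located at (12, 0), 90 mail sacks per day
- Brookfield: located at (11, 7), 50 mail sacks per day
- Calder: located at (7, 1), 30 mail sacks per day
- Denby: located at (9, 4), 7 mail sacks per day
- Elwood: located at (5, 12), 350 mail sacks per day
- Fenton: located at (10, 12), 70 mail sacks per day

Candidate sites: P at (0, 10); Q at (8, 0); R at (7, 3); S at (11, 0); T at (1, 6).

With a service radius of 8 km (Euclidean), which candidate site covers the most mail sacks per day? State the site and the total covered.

T, covering 380

Coverage radius r = 8 km; a point is covered iff (Δx)²+(Δy)² ≤ 8² = 64.
  P (0, 10): covers {Elwood} → 350
  Q (8, 0): covers {Ashton, Brookfield, Calder, Denby} → 177
  R (7, 3): covers {Ashton, Brookfield, Calder, Denby} → 177
  S (11, 0): covers {Ashton, Brookfield, Calder, Denby} → 177
  T (1, 6): covers {Calder, Elwood} → 380
Maximum coverage at T: 380 mail sacks per day.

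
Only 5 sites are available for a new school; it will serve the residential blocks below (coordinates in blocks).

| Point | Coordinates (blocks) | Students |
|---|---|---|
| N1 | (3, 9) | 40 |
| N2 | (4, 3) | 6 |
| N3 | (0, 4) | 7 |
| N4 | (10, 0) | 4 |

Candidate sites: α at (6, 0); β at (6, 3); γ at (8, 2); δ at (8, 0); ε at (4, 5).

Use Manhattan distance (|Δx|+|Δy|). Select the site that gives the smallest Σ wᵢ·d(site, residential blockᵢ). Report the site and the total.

Total weighted distance at each candidate:
  α (6, 0): total = 596
  β (6, 3): total = 449
  γ (8, 2): total = 596
  δ (8, 0): total = 694
  ε (4, 5): total = 291
Minimum is at ε with total 291 blocks.

ε, total 291 blocks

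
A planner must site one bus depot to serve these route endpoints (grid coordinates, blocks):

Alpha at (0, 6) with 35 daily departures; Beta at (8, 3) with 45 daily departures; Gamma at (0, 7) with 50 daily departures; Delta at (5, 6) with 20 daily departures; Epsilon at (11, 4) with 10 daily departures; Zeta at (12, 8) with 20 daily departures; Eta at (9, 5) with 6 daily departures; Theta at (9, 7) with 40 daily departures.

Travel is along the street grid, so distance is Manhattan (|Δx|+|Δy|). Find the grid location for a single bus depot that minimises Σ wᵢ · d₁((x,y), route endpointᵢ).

(8, 6)

Manhattan distance separates: Σwᵢ(|x−xᵢ|+|y−yᵢ|) = Σwᵢ|x−xᵢ| + Σwᵢ|y−yᵢ|, so x and y are optimised independently as 1-D weighted medians.
Total weight W = 226; half = 113.
x-coordinate, sorted with cumulative weight:
  x=0 (Alpha, w=35) cum 35
  x=0 (Gamma, w=50) cum 85
  x=5 (Delta, w=20) cum 105
  x=8 (Beta, w=45) cum 150  ← median
  x=9 (Eta, w=6) cum 156
  x=9 (Theta, w=40) cum 196
  x=11 (Epsilon, w=10) cum 206
  x=12 (Zeta, w=20) cum 226
⇒ x* = 8
y-coordinate, sorted with cumulative weight:
  y=3 (Beta, w=45) cum 45
  y=4 (Epsilon, w=10) cum 55
  y=5 (Eta, w=6) cum 61
  y=6 (Alpha, w=35) cum 96
  y=6 (Delta, w=20) cum 116  ← median
  y=7 (Gamma, w=50) cum 166
  y=7 (Theta, w=40) cum 206
  y=8 (Zeta, w=20) cum 226
⇒ y* = 6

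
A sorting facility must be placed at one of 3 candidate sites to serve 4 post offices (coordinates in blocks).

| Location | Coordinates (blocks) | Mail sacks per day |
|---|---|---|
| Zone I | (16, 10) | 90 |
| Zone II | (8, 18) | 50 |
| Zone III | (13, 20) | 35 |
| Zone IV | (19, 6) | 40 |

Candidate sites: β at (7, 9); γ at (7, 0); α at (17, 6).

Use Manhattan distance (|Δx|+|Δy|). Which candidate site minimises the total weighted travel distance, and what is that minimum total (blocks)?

α, total 2210 blocks

Total weighted distance at each candidate:
  β (7, 9): total = 2595
  γ (7, 0): total = 4290
  α (17, 6): total = 2210
Minimum is at α with total 2210 blocks.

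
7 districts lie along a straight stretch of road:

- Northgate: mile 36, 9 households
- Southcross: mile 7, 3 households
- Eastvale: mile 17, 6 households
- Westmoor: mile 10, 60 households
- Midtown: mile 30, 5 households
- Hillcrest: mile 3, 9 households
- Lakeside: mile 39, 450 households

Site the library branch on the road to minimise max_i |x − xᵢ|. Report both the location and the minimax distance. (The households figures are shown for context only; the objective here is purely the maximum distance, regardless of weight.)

The 1-center on a line is the midpoint of the two extreme points: leftmost at 3, rightmost at 39.
Optimal location = (3 + 39)/2 = 21; maximum distance = (39 − 3)/2 = 18.

location 21, max distance 18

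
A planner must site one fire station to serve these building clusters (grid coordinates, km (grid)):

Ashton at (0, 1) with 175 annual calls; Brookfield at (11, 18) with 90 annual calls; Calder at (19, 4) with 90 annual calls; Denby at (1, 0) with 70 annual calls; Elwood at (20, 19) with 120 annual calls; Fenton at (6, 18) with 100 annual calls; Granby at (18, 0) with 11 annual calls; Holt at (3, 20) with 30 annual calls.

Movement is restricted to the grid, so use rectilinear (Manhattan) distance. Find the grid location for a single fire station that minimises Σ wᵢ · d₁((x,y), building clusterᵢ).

(6, 4)

Manhattan distance separates: Σwᵢ(|x−xᵢ|+|y−yᵢ|) = Σwᵢ|x−xᵢ| + Σwᵢ|y−yᵢ|, so x and y are optimised independently as 1-D weighted medians.
Total weight W = 686; half = 343.
x-coordinate, sorted with cumulative weight:
  x=0 (Ashton, w=175) cum 175
  x=1 (Denby, w=70) cum 245
  x=3 (Holt, w=30) cum 275
  x=6 (Fenton, w=100) cum 375  ← median
  x=11 (Brookfield, w=90) cum 465
  x=18 (Granby, w=11) cum 476
  x=19 (Calder, w=90) cum 566
  x=20 (Elwood, w=120) cum 686
⇒ x* = 6
y-coordinate, sorted with cumulative weight:
  y=0 (Denby, w=70) cum 70
  y=0 (Granby, w=11) cum 81
  y=1 (Ashton, w=175) cum 256
  y=4 (Calder, w=90) cum 346  ← median
  y=18 (Brookfield, w=90) cum 436
  y=18 (Fenton, w=100) cum 536
  y=19 (Elwood, w=120) cum 656
  y=20 (Holt, w=30) cum 686
⇒ y* = 4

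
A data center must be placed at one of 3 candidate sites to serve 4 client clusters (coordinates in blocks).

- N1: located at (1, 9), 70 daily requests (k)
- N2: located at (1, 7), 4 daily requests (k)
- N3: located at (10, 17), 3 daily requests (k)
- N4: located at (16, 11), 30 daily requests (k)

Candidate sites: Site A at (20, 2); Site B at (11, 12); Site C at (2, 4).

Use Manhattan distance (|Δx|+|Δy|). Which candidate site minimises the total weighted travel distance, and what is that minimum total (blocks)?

Total weighted distance at each candidate:
  Site A (20, 2): total = 2381
  Site B (11, 12): total = 1168
  Site C (2, 4): total = 1129
Minimum is at Site C with total 1129 blocks.

Site C, total 1129 blocks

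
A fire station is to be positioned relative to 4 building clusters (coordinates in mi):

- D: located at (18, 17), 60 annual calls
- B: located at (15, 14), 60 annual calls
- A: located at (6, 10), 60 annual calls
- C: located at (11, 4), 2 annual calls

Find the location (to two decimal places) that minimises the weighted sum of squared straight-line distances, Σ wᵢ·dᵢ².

(12.98, 13.56)

The minimiser of Σwᵢ‖p−pᵢ‖² is the weighted centroid p* = (Σwᵢpᵢ)/(Σwᵢ).
Σwᵢ = 182.
Σwᵢxᵢ = 60·18 + 60·15 + 60·6 + 2·11 = 2362.
Σwᵢyᵢ = 60·17 + 60·14 + 60·10 + 2·4 = 2468.
x* = 2362/182 = 12.98, y* = 2468/182 = 13.56.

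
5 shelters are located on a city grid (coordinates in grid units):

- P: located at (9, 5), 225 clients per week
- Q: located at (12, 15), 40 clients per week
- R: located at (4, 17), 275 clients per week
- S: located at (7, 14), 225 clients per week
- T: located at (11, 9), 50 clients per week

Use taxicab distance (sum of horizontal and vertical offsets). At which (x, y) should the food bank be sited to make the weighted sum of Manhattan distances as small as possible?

Manhattan distance separates: Σwᵢ(|x−xᵢ|+|y−yᵢ|) = Σwᵢ|x−xᵢ| + Σwᵢ|y−yᵢ|, so x and y are optimised independently as 1-D weighted medians.
Total weight W = 815; half = 407.5.
x-coordinate, sorted with cumulative weight:
  x=4 (R, w=275) cum 275
  x=7 (S, w=225) cum 500  ← median
  x=9 (P, w=225) cum 725
  x=11 (T, w=50) cum 775
  x=12 (Q, w=40) cum 815
⇒ x* = 7
y-coordinate, sorted with cumulative weight:
  y=5 (P, w=225) cum 225
  y=9 (T, w=50) cum 275
  y=14 (S, w=225) cum 500  ← median
  y=15 (Q, w=40) cum 540
  y=17 (R, w=275) cum 815
⇒ y* = 14

(7, 14)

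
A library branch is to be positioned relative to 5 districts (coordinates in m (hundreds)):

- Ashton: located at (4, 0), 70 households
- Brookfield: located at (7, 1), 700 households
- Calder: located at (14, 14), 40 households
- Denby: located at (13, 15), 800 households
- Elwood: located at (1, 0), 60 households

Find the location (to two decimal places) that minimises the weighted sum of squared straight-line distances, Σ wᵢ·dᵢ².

The minimiser of Σwᵢ‖p−pᵢ‖² is the weighted centroid p* = (Σwᵢpᵢ)/(Σwᵢ).
Σwᵢ = 1670.
Σwᵢxᵢ = 70·4 + 700·7 + 40·14 + 800·13 + 60·1 = 16200.
Σwᵢyᵢ = 70·0 + 700·1 + 40·14 + 800·15 + 60·0 = 13260.
x* = 16200/1670 = 9.70, y* = 13260/1670 = 7.94.

(9.70, 7.94)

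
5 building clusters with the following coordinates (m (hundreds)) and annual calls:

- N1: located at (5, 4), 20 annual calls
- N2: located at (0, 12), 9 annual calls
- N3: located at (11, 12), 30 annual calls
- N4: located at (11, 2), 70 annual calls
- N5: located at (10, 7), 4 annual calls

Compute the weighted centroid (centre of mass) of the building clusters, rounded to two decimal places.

The minimiser of Σwᵢ‖p−pᵢ‖² is the weighted centroid p* = (Σwᵢpᵢ)/(Σwᵢ).
Σwᵢ = 133.
Σwᵢxᵢ = 20·5 + 9·0 + 30·11 + 70·11 + 4·10 = 1240.
Σwᵢyᵢ = 20·4 + 9·12 + 30·12 + 70·2 + 4·7 = 716.
x* = 1240/133 = 9.32, y* = 716/133 = 5.38.

(9.32, 5.38)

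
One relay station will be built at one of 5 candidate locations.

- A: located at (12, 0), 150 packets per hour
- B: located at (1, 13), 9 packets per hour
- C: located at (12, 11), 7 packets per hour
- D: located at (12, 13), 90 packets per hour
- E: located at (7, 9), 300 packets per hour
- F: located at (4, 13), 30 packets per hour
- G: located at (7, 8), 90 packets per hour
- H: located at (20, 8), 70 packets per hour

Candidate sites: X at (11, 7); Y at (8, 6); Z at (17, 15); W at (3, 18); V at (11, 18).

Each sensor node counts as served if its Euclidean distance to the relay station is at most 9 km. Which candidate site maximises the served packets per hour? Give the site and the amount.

Y, covering 667

Coverage radius r = 9 km; a point is covered iff (Δx)²+(Δy)² ≤ 9² = 81.
  X (11, 7): covers {A, C, D, E, G} → 637
  Y (8, 6): covers {A, C, D, E, F, G} → 667
  Z (17, 15): covers {C, D, H} → 167
  W (3, 18): covers {B, F} → 39
  V (11, 18): covers {C, D, F} → 127
Maximum coverage at Y: 667 packets per hour.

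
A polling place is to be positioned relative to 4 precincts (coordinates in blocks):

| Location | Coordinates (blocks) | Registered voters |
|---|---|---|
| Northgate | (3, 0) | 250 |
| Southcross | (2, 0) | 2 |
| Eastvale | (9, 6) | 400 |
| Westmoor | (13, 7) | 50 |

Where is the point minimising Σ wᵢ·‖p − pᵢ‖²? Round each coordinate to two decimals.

(7.13, 3.92)

The minimiser of Σwᵢ‖p−pᵢ‖² is the weighted centroid p* = (Σwᵢpᵢ)/(Σwᵢ).
Σwᵢ = 702.
Σwᵢxᵢ = 250·3 + 2·2 + 400·9 + 50·13 = 5004.
Σwᵢyᵢ = 250·0 + 2·0 + 400·6 + 50·7 = 2750.
x* = 5004/702 = 7.13, y* = 2750/702 = 3.92.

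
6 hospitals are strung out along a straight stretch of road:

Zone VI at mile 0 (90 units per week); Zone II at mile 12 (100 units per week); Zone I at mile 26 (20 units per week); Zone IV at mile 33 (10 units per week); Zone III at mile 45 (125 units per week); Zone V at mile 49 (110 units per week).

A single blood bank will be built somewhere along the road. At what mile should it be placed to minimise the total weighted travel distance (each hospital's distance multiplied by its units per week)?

For a sum of weighted absolute distances on a line, the optimum is the weighted median (not the mean). Total weight W = 455; half-weight = 227.5.
Sort by position and accumulate weight:
  mile 0 (Zone VI, w=90) → cum 90
  mile 12 (Zone II, w=100) → cum 190
  mile 26 (Zone I, w=20) → cum 210
  mile 33 (Zone IV, w=10) → cum 220
  mile 45 (Zone III, w=125) → cum 345  ≥ 227.5 → median here
  mile 49 (Zone V, w=110) → cum 455
Optimal location: mile 45.

x = 45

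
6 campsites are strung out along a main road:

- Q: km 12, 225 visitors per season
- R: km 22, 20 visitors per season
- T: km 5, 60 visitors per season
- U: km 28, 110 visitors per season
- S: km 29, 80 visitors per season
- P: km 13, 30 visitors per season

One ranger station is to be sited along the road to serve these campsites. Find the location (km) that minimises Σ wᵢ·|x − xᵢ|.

x = 12

For a sum of weighted absolute distances on a line, the optimum is the weighted median (not the mean). Total weight W = 525; half-weight = 262.5.
Sort by position and accumulate weight:
  km 5 (T, w=60) → cum 60
  km 12 (Q, w=225) → cum 285  ≥ 262.5 → median here
  km 13 (P, w=30) → cum 315
  km 22 (R, w=20) → cum 335
  km 28 (U, w=110) → cum 445
  km 29 (S, w=80) → cum 525
Optimal location: km 12.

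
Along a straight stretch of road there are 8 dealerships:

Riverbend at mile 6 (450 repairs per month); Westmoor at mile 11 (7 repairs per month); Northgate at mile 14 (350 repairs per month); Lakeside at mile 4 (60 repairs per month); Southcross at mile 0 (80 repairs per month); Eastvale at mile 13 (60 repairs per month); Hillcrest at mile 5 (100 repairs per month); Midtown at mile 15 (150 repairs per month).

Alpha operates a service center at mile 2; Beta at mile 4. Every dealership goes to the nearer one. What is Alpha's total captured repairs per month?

The indifferent point is the midpoint (2+4)/2 = 3; dealerships left of it (closer to Alpha at 2) go to Alpha, those right go to Beta.
  Southcross at 0 (w=80) → Alpha
  Lakeside at 4 (w=60) → Beta
  Hillcrest at 5 (w=100) → Beta
  Riverbend at 6 (w=450) → Beta
  Westmoor at 11 (w=7) → Beta
  Eastvale at 13 (w=60) → Beta
  Northgate at 14 (w=350) → Beta
  Midtown at 15 (w=150) → Beta
Alpha captures 80; Beta captures 1177.

80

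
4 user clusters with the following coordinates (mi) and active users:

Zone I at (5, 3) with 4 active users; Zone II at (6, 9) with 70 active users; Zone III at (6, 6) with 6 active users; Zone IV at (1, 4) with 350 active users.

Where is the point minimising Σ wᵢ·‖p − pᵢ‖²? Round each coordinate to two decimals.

(1.92, 4.83)

The minimiser of Σwᵢ‖p−pᵢ‖² is the weighted centroid p* = (Σwᵢpᵢ)/(Σwᵢ).
Σwᵢ = 430.
Σwᵢxᵢ = 4·5 + 70·6 + 6·6 + 350·1 = 826.
Σwᵢyᵢ = 4·3 + 70·9 + 6·6 + 350·4 = 2078.
x* = 826/430 = 1.92, y* = 2078/430 = 4.83.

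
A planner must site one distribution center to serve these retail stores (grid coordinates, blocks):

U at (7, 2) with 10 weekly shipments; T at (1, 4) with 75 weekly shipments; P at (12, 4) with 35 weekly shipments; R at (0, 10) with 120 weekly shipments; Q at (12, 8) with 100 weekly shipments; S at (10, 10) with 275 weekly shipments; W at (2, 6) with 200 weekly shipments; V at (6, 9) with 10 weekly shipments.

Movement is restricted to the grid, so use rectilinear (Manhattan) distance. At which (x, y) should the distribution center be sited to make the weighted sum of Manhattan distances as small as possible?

Manhattan distance separates: Σwᵢ(|x−xᵢ|+|y−yᵢ|) = Σwᵢ|x−xᵢ| + Σwᵢ|y−yᵢ|, so x and y are optimised independently as 1-D weighted medians.
Total weight W = 825; half = 412.5.
x-coordinate, sorted with cumulative weight:
  x=0 (R, w=120) cum 120
  x=1 (T, w=75) cum 195
  x=2 (W, w=200) cum 395
  x=6 (V, w=10) cum 405
  x=7 (U, w=10) cum 415  ← median
  x=10 (S, w=275) cum 690
  x=12 (P, w=35) cum 725
  x=12 (Q, w=100) cum 825
⇒ x* = 7
y-coordinate, sorted with cumulative weight:
  y=2 (U, w=10) cum 10
  y=4 (T, w=75) cum 85
  y=4 (P, w=35) cum 120
  y=6 (W, w=200) cum 320
  y=8 (Q, w=100) cum 420  ← median
  y=9 (V, w=10) cum 430
  y=10 (R, w=120) cum 550
  y=10 (S, w=275) cum 825
⇒ y* = 8

(7, 8)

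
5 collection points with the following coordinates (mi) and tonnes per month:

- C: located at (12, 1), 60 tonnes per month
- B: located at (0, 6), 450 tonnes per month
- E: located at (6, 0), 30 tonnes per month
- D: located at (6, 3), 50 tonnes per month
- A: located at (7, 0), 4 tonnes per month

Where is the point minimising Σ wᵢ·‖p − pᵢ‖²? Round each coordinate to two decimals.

The minimiser of Σwᵢ‖p−pᵢ‖² is the weighted centroid p* = (Σwᵢpᵢ)/(Σwᵢ).
Σwᵢ = 594.
Σwᵢxᵢ = 60·12 + 450·0 + 30·6 + 50·6 + 4·7 = 1228.
Σwᵢyᵢ = 60·1 + 450·6 + 30·0 + 50·3 + 4·0 = 2910.
x* = 1228/594 = 2.07, y* = 2910/594 = 4.90.

(2.07, 4.90)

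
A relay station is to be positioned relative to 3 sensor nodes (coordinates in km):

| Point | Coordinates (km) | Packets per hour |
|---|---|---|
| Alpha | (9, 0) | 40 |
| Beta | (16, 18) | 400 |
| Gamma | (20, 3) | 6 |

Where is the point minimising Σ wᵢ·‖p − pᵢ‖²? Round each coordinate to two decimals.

(15.43, 16.18)

The minimiser of Σwᵢ‖p−pᵢ‖² is the weighted centroid p* = (Σwᵢpᵢ)/(Σwᵢ).
Σwᵢ = 446.
Σwᵢxᵢ = 40·9 + 400·16 + 6·20 = 6880.
Σwᵢyᵢ = 40·0 + 400·18 + 6·3 = 7218.
x* = 6880/446 = 15.43, y* = 7218/446 = 16.18.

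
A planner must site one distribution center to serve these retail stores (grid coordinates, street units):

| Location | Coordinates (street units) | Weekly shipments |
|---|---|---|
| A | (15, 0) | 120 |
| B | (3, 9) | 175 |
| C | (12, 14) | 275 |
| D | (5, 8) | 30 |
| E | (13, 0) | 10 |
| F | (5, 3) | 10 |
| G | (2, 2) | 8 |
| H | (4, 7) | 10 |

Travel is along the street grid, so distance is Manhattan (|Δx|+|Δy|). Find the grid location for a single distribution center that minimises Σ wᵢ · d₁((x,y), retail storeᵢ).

Manhattan distance separates: Σwᵢ(|x−xᵢ|+|y−yᵢ|) = Σwᵢ|x−xᵢ| + Σwᵢ|y−yᵢ|, so x and y are optimised independently as 1-D weighted medians.
Total weight W = 638; half = 319.
x-coordinate, sorted with cumulative weight:
  x=2 (G, w=8) cum 8
  x=3 (B, w=175) cum 183
  x=4 (H, w=10) cum 193
  x=5 (D, w=30) cum 223
  x=5 (F, w=10) cum 233
  x=12 (C, w=275) cum 508  ← median
  x=13 (E, w=10) cum 518
  x=15 (A, w=120) cum 638
⇒ x* = 12
y-coordinate, sorted with cumulative weight:
  y=0 (A, w=120) cum 120
  y=0 (E, w=10) cum 130
  y=2 (G, w=8) cum 138
  y=3 (F, w=10) cum 148
  y=7 (H, w=10) cum 158
  y=8 (D, w=30) cum 188
  y=9 (B, w=175) cum 363  ← median
  y=14 (C, w=275) cum 638
⇒ y* = 9

(12, 9)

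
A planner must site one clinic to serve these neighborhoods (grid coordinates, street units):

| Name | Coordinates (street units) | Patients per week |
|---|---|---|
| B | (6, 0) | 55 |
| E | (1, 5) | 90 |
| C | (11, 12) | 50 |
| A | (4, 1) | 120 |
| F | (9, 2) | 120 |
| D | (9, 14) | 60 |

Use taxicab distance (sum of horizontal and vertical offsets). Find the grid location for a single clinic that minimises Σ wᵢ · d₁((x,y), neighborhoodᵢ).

(6, 2)

Manhattan distance separates: Σwᵢ(|x−xᵢ|+|y−yᵢ|) = Σwᵢ|x−xᵢ| + Σwᵢ|y−yᵢ|, so x and y are optimised independently as 1-D weighted medians.
Total weight W = 495; half = 247.5.
x-coordinate, sorted with cumulative weight:
  x=1 (E, w=90) cum 90
  x=4 (A, w=120) cum 210
  x=6 (B, w=55) cum 265  ← median
  x=9 (F, w=120) cum 385
  x=9 (D, w=60) cum 445
  x=11 (C, w=50) cum 495
⇒ x* = 6
y-coordinate, sorted with cumulative weight:
  y=0 (B, w=55) cum 55
  y=1 (A, w=120) cum 175
  y=2 (F, w=120) cum 295  ← median
  y=5 (E, w=90) cum 385
  y=12 (C, w=50) cum 435
  y=14 (D, w=60) cum 495
⇒ y* = 2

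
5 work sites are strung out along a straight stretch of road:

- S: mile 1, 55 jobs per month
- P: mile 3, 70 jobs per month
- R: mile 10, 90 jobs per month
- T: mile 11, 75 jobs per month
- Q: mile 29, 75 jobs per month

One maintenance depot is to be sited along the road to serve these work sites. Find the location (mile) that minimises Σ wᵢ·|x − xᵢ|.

For a sum of weighted absolute distances on a line, the optimum is the weighted median (not the mean). Total weight W = 365; half-weight = 182.5.
Sort by position and accumulate weight:
  mile 1 (S, w=55) → cum 55
  mile 3 (P, w=70) → cum 125
  mile 10 (R, w=90) → cum 215  ≥ 182.5 → median here
  mile 11 (T, w=75) → cum 290
  mile 29 (Q, w=75) → cum 365
Optimal location: mile 10.

x = 10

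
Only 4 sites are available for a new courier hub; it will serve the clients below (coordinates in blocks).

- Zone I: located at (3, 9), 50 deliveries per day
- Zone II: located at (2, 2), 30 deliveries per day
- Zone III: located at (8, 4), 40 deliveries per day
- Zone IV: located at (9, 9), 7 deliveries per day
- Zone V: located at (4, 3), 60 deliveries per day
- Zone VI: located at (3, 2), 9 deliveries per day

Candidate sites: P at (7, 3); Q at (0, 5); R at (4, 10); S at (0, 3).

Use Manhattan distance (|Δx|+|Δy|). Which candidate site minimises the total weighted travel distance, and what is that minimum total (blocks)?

P, total 1041 blocks

Total weighted distance at each candidate:
  P (7, 3): total = 1041
  Q (0, 5): total = 1365
  R (4, 10): total = 1343
  S (0, 3): total = 1281
Minimum is at P with total 1041 blocks.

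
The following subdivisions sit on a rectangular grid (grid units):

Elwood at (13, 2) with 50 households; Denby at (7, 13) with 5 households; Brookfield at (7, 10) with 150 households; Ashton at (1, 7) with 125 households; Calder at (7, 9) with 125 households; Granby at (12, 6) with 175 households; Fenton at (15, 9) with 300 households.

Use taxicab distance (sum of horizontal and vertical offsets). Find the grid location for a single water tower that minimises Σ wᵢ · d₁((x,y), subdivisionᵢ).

Manhattan distance separates: Σwᵢ(|x−xᵢ|+|y−yᵢ|) = Σwᵢ|x−xᵢ| + Σwᵢ|y−yᵢ|, so x and y are optimised independently as 1-D weighted medians.
Total weight W = 930; half = 465.
x-coordinate, sorted with cumulative weight:
  x=1 (Ashton, w=125) cum 125
  x=7 (Denby, w=5) cum 130
  x=7 (Brookfield, w=150) cum 280
  x=7 (Calder, w=125) cum 405
  x=12 (Granby, w=175) cum 580  ← median
  x=13 (Elwood, w=50) cum 630
  x=15 (Fenton, w=300) cum 930
⇒ x* = 12
y-coordinate, sorted with cumulative weight:
  y=2 (Elwood, w=50) cum 50
  y=6 (Granby, w=175) cum 225
  y=7 (Ashton, w=125) cum 350
  y=9 (Calder, w=125) cum 475  ← median
  y=9 (Fenton, w=300) cum 775
  y=10 (Brookfield, w=150) cum 925
  y=13 (Denby, w=5) cum 930
⇒ y* = 9

(12, 9)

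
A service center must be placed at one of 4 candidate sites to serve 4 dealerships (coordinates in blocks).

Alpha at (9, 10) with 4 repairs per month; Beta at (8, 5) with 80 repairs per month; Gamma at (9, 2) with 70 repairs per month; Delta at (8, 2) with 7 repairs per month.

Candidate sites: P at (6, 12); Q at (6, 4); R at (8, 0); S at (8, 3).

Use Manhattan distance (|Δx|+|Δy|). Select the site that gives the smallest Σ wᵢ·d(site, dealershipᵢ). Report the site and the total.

S, total 339 blocks

Total weighted distance at each candidate:
  P (6, 12): total = 1734
  Q (6, 4): total = 654
  R (8, 0): total = 668
  S (8, 3): total = 339
Minimum is at S with total 339 blocks.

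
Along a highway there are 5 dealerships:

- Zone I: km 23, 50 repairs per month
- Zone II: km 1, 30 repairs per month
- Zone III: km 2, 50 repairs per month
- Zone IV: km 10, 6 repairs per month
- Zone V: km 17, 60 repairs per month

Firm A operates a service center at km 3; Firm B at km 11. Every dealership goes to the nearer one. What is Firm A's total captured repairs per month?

The indifferent point is the midpoint (3+11)/2 = 7; dealerships left of it (closer to Firm A at 3) go to Firm A, those right go to Firm B.
  Zone II at 1 (w=30) → Firm A
  Zone III at 2 (w=50) → Firm A
  Zone IV at 10 (w=6) → Firm B
  Zone V at 17 (w=60) → Firm B
  Zone I at 23 (w=50) → Firm B
Firm A captures 80; Firm B captures 116.

80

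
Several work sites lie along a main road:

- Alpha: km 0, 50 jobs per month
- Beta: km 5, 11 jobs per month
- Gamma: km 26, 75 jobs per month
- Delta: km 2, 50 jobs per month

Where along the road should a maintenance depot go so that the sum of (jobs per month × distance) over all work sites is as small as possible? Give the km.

For a sum of weighted absolute distances on a line, the optimum is the weighted median (not the mean). Total weight W = 186; half-weight = 93.
Sort by position and accumulate weight:
  km 0 (Alpha, w=50) → cum 50
  km 2 (Delta, w=50) → cum 100  ≥ 93 → median here
  km 5 (Beta, w=11) → cum 111
  km 26 (Gamma, w=75) → cum 186
Optimal location: km 2.

x = 2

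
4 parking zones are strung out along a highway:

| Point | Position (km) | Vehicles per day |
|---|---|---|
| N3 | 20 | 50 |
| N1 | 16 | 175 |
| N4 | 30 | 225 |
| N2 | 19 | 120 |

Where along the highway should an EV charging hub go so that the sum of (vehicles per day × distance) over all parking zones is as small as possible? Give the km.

x = 19

For a sum of weighted absolute distances on a line, the optimum is the weighted median (not the mean). Total weight W = 570; half-weight = 285.
Sort by position and accumulate weight:
  km 16 (N1, w=175) → cum 175
  km 19 (N2, w=120) → cum 295  ≥ 285 → median here
  km 20 (N3, w=50) → cum 345
  km 30 (N4, w=225) → cum 570
Optimal location: km 19.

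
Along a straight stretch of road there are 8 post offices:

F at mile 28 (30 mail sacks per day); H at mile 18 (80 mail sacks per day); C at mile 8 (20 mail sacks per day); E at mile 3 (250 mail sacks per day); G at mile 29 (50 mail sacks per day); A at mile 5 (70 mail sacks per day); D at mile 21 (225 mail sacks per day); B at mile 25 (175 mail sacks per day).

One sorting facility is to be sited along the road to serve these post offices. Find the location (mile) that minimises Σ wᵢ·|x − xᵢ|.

x = 21

For a sum of weighted absolute distances on a line, the optimum is the weighted median (not the mean). Total weight W = 900; half-weight = 450.
Sort by position and accumulate weight:
  mile 3 (E, w=250) → cum 250
  mile 5 (A, w=70) → cum 320
  mile 8 (C, w=20) → cum 340
  mile 18 (H, w=80) → cum 420
  mile 21 (D, w=225) → cum 645  ≥ 450 → median here
  mile 25 (B, w=175) → cum 820
  mile 28 (F, w=30) → cum 850
  mile 29 (G, w=50) → cum 900
Optimal location: mile 21.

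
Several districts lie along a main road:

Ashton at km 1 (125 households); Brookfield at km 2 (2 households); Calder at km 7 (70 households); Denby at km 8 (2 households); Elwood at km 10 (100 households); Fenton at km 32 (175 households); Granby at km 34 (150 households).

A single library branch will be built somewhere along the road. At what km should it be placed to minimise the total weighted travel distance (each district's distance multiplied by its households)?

x = 32

For a sum of weighted absolute distances on a line, the optimum is the weighted median (not the mean). Total weight W = 624; half-weight = 312.
Sort by position and accumulate weight:
  km 1 (Ashton, w=125) → cum 125
  km 2 (Brookfield, w=2) → cum 127
  km 7 (Calder, w=70) → cum 197
  km 8 (Denby, w=2) → cum 199
  km 10 (Elwood, w=100) → cum 299
  km 32 (Fenton, w=175) → cum 474  ≥ 312 → median here
  km 34 (Granby, w=150) → cum 624
Optimal location: km 32.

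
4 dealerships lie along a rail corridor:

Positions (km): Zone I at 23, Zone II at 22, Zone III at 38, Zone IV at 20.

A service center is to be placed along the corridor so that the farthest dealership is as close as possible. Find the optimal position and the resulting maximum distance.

location 29, max distance 9

The 1-center on a line is the midpoint of the two extreme points: leftmost at 20, rightmost at 38.
Optimal location = (20 + 38)/2 = 29; maximum distance = (38 − 20)/2 = 9.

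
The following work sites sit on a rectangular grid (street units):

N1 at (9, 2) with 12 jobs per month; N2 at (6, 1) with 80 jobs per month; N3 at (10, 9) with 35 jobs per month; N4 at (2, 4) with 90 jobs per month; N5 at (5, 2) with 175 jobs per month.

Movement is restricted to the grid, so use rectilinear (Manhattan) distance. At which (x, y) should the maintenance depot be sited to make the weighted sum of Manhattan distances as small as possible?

Manhattan distance separates: Σwᵢ(|x−xᵢ|+|y−yᵢ|) = Σwᵢ|x−xᵢ| + Σwᵢ|y−yᵢ|, so x and y are optimised independently as 1-D weighted medians.
Total weight W = 392; half = 196.
x-coordinate, sorted with cumulative weight:
  x=2 (N4, w=90) cum 90
  x=5 (N5, w=175) cum 265  ← median
  x=6 (N2, w=80) cum 345
  x=9 (N1, w=12) cum 357
  x=10 (N3, w=35) cum 392
⇒ x* = 5
y-coordinate, sorted with cumulative weight:
  y=1 (N2, w=80) cum 80
  y=2 (N1, w=12) cum 92
  y=2 (N5, w=175) cum 267  ← median
  y=4 (N4, w=90) cum 357
  y=9 (N3, w=35) cum 392
⇒ y* = 2

(5, 2)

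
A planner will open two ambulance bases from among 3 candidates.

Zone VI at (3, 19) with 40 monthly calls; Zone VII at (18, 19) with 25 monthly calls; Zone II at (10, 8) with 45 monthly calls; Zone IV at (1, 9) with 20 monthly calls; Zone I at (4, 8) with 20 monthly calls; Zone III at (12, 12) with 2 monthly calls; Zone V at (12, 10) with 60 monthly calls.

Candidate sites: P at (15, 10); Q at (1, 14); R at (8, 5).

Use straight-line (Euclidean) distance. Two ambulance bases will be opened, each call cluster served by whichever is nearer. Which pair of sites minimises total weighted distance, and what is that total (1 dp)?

Evaluate every pair (each demand assigned to the nearer of the two):
  {P, Q}: total = 1116.3
  {Q, R}: total = 1408.1
  {P, R}: total = 1442.5
Best pair: {P, Q} with total 1116.3.

{P, Q}, total 1116.3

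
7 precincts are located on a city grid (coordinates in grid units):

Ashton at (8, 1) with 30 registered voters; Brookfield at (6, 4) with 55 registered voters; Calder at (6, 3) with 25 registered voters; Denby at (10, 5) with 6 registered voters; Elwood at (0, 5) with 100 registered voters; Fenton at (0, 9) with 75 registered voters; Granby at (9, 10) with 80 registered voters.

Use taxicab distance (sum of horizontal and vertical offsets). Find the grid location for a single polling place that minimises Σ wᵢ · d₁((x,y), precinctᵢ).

(6, 5)

Manhattan distance separates: Σwᵢ(|x−xᵢ|+|y−yᵢ|) = Σwᵢ|x−xᵢ| + Σwᵢ|y−yᵢ|, so x and y are optimised independently as 1-D weighted medians.
Total weight W = 371; half = 185.5.
x-coordinate, sorted with cumulative weight:
  x=0 (Elwood, w=100) cum 100
  x=0 (Fenton, w=75) cum 175
  x=6 (Brookfield, w=55) cum 230  ← median
  x=6 (Calder, w=25) cum 255
  x=8 (Ashton, w=30) cum 285
  x=9 (Granby, w=80) cum 365
  x=10 (Denby, w=6) cum 371
⇒ x* = 6
y-coordinate, sorted with cumulative weight:
  y=1 (Ashton, w=30) cum 30
  y=3 (Calder, w=25) cum 55
  y=4 (Brookfield, w=55) cum 110
  y=5 (Denby, w=6) cum 116
  y=5 (Elwood, w=100) cum 216  ← median
  y=9 (Fenton, w=75) cum 291
  y=10 (Granby, w=80) cum 371
⇒ y* = 5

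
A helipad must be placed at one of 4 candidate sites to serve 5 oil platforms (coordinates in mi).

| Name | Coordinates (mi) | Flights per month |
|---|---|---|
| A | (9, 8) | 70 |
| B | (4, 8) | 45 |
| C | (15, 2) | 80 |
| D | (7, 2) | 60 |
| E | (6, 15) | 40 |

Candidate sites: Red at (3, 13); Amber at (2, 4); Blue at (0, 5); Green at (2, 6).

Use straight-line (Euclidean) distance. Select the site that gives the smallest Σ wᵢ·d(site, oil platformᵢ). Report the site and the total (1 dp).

Total weighted distance at each candidate:
  Red (3, 13): total = 2925.0
  Amber (2, 4): total = 2609.1
  Blue (0, 5): total = 3036.3
  Green (2, 6): total = 2503.1
Minimum is at Green with total 2503.1 mi.

Green, total 2503.1 mi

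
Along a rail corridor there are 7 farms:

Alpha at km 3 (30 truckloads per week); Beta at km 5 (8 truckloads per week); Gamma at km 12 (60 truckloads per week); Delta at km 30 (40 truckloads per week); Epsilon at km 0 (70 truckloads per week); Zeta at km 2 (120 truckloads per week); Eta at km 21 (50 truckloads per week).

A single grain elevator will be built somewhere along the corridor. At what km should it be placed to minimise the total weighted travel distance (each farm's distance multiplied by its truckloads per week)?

For a sum of weighted absolute distances on a line, the optimum is the weighted median (not the mean). Total weight W = 378; half-weight = 189.
Sort by position and accumulate weight:
  km 0 (Epsilon, w=70) → cum 70
  km 2 (Zeta, w=120) → cum 190  ≥ 189 → median here
  km 3 (Alpha, w=30) → cum 220
  km 5 (Beta, w=8) → cum 228
  km 12 (Gamma, w=60) → cum 288
  km 21 (Eta, w=50) → cum 338
  km 30 (Delta, w=40) → cum 378
Optimal location: km 2.

x = 2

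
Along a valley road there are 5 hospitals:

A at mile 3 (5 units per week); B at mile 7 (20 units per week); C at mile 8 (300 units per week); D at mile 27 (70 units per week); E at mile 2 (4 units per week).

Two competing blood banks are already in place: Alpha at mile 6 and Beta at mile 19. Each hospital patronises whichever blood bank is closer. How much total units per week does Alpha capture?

The indifferent point is the midpoint (6+19)/2 = 12.5; hospitals left of it (closer to Alpha at 6) go to Alpha, those right go to Beta.
  E at 2 (w=4) → Alpha
  A at 3 (w=5) → Alpha
  B at 7 (w=20) → Alpha
  C at 8 (w=300) → Alpha
  D at 27 (w=70) → Beta
Alpha captures 329; Beta captures 70.

329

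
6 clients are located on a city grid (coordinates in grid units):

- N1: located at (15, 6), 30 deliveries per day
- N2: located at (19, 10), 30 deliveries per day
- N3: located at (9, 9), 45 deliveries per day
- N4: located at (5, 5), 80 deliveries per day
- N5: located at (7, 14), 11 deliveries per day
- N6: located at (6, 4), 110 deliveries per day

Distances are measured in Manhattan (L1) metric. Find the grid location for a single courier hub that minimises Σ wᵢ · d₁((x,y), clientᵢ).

Manhattan distance separates: Σwᵢ(|x−xᵢ|+|y−yᵢ|) = Σwᵢ|x−xᵢ| + Σwᵢ|y−yᵢ|, so x and y are optimised independently as 1-D weighted medians.
Total weight W = 306; half = 153.
x-coordinate, sorted with cumulative weight:
  x=5 (N4, w=80) cum 80
  x=6 (N6, w=110) cum 190  ← median
  x=7 (N5, w=11) cum 201
  x=9 (N3, w=45) cum 246
  x=15 (N1, w=30) cum 276
  x=19 (N2, w=30) cum 306
⇒ x* = 6
y-coordinate, sorted with cumulative weight:
  y=4 (N6, w=110) cum 110
  y=5 (N4, w=80) cum 190  ← median
  y=6 (N1, w=30) cum 220
  y=9 (N3, w=45) cum 265
  y=10 (N2, w=30) cum 295
  y=14 (N5, w=11) cum 306
⇒ y* = 5

(6, 5)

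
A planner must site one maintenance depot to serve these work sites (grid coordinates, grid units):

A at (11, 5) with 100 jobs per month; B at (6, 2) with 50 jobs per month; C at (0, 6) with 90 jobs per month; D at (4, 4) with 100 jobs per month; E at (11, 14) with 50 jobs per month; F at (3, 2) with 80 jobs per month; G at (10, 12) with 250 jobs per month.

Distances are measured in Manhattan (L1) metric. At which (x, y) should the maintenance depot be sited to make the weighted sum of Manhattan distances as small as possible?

Manhattan distance separates: Σwᵢ(|x−xᵢ|+|y−yᵢ|) = Σwᵢ|x−xᵢ| + Σwᵢ|y−yᵢ|, so x and y are optimised independently as 1-D weighted medians.
Total weight W = 720; half = 360.
x-coordinate, sorted with cumulative weight:
  x=0 (C, w=90) cum 90
  x=3 (F, w=80) cum 170
  x=4 (D, w=100) cum 270
  x=6 (B, w=50) cum 320
  x=10 (G, w=250) cum 570  ← median
  x=11 (A, w=100) cum 670
  x=11 (E, w=50) cum 720
⇒ x* = 10
y-coordinate, sorted with cumulative weight:
  y=2 (B, w=50) cum 50
  y=2 (F, w=80) cum 130
  y=4 (D, w=100) cum 230
  y=5 (A, w=100) cum 330
  y=6 (C, w=90) cum 420  ← median
  y=12 (G, w=250) cum 670
  y=14 (E, w=50) cum 720
⇒ y* = 6

(10, 6)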